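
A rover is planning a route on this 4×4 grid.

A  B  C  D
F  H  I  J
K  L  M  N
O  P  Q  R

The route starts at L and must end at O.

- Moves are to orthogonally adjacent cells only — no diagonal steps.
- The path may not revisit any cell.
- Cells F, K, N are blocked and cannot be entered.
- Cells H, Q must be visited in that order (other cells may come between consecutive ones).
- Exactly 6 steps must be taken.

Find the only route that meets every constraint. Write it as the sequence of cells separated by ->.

L -> H -> I -> M -> Q -> P -> O

The waypoints must appear in the order H, Q, with no cell reused.
Route from L: up 1 to H, right 1 to I, down 2 to Q, left 2 to O — 6 moves in all.
Check: order respected (H at step 1, Q at step 4); 6 moves as required.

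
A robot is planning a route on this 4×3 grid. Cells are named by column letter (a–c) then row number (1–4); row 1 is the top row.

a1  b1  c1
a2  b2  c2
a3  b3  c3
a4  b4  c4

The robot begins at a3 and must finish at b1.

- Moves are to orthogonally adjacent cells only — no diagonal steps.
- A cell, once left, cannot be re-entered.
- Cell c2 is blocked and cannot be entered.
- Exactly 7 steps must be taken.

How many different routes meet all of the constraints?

Need simple routes of exactly 7 moves from a3 to b1 (Manhattan distance 3, so 2 moves are spent on a detour and 2 undoing it).
Enumerating: a3 a4 b4 b3 b2 a2 a1 b1 | a3 a4 b4 c4 c3 b3 b2 b1.
That gives 2 routes.

2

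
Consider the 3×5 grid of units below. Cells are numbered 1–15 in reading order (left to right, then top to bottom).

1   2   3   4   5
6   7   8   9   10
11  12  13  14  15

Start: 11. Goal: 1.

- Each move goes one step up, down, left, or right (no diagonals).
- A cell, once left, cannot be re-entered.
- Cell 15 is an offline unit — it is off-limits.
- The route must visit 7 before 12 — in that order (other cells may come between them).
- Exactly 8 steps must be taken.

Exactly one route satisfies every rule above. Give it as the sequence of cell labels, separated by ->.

11 -> 6 -> 7 -> 12 -> 13 -> 8 -> 3 -> 2 -> 1

The waypoints must appear in the order 7, 12, with no cell reused.
Route from 11: up 1 to 6, right 1 to 7, down 1 to 12, right 1 to 13, up 2 to 3, left 2 to 1 — 8 moves in all.
Check: order respected (7 at step 2, 12 at step 3); 8 moves as required.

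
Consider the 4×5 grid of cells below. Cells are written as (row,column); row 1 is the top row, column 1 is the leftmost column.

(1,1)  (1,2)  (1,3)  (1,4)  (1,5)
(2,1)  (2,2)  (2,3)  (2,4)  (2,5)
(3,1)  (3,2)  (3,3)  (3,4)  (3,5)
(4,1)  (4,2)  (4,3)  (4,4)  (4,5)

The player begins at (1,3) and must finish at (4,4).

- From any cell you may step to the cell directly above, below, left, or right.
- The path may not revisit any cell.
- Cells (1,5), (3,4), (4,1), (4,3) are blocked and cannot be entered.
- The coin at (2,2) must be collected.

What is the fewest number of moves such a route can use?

Any route passes through (2,2) somewhere between (1,3) and (4,4). Summing Manhattan distances along the two legs ((1,3) → (2,2) → (4,4)) gives a lower bound of 2 + 4 = 6 moves.
That bound ignores the blocked cells. Measuring each leg by the fewest moves that actually steer around them ((1,3)→(2,2): 2; (2,2)→(4,4): 6) raises the lower bound to 8.
A route of 8 moves exists: (1,3) → (1,2) → (2,2) → (2,3) → (2,4) → (2,5) → (3,5) → (4,5) → (4,4).
Since 8 matches that lower bound, it is optimal.

8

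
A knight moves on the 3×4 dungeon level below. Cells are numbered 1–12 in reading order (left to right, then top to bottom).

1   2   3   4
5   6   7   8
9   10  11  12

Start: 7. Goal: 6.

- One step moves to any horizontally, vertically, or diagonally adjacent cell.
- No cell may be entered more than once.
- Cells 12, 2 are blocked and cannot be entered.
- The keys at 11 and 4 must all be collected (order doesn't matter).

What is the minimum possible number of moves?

Any route passes through 11 and 4 in some order between 7 and 6. Summing Chebyshev distances along each leg and taking the cheapest ordering (7 → 4 → 11 → 6) gives a lower bound of 1 + 2 + 1 = 4 moves.
A route of 4 moves achieves this: 7 → 4 → 8 → 11 → 6.
Since 4 matches the lower bound, it is optimal.

4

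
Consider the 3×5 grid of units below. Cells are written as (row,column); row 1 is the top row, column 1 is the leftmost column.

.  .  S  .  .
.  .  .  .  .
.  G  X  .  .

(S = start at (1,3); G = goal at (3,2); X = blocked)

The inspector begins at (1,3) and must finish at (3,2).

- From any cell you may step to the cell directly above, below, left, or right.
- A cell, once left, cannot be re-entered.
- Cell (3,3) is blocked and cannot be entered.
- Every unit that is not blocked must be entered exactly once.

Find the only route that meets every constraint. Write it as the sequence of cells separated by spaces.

(1,3) (1,4) (1,5) (2,5) (3,5) (3,4) (2,4) (2,3) (2,2) (1,2) (1,1) (2,1) (3,1) (3,2)

Need to visit all 14 open cells exactly once, starting at (1,3) and ending at (3,2).
Route from (1,3): 2× right (reaching (1,5)), 2× down (reaching (3,5)), left to (3,4), up to (2,4), 2× left (reaching (2,2)), up to (1,2), left to (1,1), 2× down (reaching (3,1)), right to (3,2) — 13 moves in all.
Check: all 14 open cells covered.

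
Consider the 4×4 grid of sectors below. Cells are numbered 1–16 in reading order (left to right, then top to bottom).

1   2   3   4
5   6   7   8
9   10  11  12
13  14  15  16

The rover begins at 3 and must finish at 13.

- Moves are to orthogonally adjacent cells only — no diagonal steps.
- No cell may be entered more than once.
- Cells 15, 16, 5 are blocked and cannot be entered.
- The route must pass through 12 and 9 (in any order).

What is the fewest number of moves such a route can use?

Any route passes through 12 and 9 in some order between 3 and 13. Summing Manhattan distances along each leg and taking the cheapest ordering (3 → 12 → 9 → 13) gives a lower bound of 3 + 3 + 1 = 7 moves.
A route of 7 moves achieves this: 3 → 7 → 8 → 12 → 11 → 10 → 9 → 13.
Since 7 matches the lower bound, it is optimal.

7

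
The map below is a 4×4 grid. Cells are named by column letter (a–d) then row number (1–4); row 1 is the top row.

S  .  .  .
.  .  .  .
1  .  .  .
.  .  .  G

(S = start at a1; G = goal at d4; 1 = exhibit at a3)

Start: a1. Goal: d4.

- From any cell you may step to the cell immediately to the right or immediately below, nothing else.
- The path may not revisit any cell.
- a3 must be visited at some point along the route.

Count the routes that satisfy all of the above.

4

A right/down-only route from a1 to d4 makes exactly 3 down-moves and 3 right-moves in some order.
With no other constraints that would be C(6,3) = 20 routes.
Split at a3 and multiply the segment counts: a1→a3: 1; a3→d4: 4; product = 4.
That gives 4 routes.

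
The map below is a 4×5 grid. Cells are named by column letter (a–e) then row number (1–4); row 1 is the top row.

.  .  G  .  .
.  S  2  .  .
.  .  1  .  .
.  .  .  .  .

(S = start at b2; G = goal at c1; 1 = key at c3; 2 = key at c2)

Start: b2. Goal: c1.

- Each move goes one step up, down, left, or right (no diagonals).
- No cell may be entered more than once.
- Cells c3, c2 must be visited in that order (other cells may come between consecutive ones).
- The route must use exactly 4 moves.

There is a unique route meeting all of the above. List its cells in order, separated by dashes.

The waypoints must appear in the order c3, c2, with no cell reused.
Route from b2: down 1 to b3, right 1 to c3, up 2 to c1 — 4 moves in all.
Check: order respected (1 at step 2, 2 at step 3); 4 moves as required.

b2 - b3 - c3 - c2 - c1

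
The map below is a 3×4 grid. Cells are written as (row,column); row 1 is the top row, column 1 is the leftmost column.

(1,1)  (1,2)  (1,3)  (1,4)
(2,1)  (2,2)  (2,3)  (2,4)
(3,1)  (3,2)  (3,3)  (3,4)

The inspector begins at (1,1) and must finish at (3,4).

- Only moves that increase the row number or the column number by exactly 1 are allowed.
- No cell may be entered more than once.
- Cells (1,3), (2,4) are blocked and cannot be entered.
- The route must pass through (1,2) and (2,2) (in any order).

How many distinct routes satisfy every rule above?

A right/down-only route from (1,1) to (3,4) makes exactly 2 down-moves and 3 right-moves in some order.
With no other constraints that would be C(5,2) = 10 routes.
A monotone route can only reach the required cells in the order (1,2), (2,2), so split there and multiply the segment counts (each segment already excludes blocked cells): (1,1)→(1,2): 1; (1,2)→(2,2): 1; (2,2)→(3,4): 2; product = 2.
That gives 2 routes.

2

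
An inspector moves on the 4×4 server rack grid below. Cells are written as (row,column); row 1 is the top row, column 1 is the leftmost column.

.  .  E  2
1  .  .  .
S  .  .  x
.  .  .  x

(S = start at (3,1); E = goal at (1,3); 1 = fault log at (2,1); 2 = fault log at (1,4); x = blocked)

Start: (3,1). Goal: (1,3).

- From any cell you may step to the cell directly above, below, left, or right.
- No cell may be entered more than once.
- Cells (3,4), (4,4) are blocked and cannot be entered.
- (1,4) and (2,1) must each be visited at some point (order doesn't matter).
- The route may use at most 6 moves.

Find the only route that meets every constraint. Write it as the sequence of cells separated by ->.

The 6-move cap with required stops at (1,4), (2,1) leaves no slack for detours.
Route from (3,1): up to (2,1), 3× right (reaching (2,4)), up to (1,4), left to (1,3) — 6 moves in all.
Check: all required cells visited; 6 ≤ 6 moves.

(3,1) -> (2,1) -> (2,2) -> (2,3) -> (2,4) -> (1,4) -> (1,3)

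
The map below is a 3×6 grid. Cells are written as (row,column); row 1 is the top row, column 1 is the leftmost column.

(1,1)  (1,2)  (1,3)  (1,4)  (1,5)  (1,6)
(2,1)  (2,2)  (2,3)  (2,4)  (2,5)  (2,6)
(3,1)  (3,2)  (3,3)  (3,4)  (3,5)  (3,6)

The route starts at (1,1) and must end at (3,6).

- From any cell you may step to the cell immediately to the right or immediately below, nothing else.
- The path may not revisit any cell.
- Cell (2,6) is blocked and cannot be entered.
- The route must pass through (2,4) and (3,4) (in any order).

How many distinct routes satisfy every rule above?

A right/down-only route from (1,1) to (3,6) makes exactly 2 down-moves and 5 right-moves in some order.
With no other constraints that would be C(7,2) = 21 routes.
A monotone route can only reach the required cells in the order (2,4), (3,4), so split there and multiply the segment counts (each segment already excludes blocked cells): (1,1)→(2,4): 4; (2,4)→(3,4): 1; (3,4)→(3,6): 1; product = 4.
That gives 4 routes.

4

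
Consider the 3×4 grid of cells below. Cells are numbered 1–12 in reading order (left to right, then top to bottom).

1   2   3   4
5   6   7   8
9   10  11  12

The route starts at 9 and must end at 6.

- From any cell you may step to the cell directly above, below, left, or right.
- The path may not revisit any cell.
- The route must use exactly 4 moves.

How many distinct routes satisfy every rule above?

2

Need simple routes of exactly 4 moves from 9 to 6 (Manhattan distance 2, so 1 moves are spent on a detour and 1 undoing it).
Enumerating: 9 5 1 2 6 | 9 10 11 7 6.
That gives 2 routes.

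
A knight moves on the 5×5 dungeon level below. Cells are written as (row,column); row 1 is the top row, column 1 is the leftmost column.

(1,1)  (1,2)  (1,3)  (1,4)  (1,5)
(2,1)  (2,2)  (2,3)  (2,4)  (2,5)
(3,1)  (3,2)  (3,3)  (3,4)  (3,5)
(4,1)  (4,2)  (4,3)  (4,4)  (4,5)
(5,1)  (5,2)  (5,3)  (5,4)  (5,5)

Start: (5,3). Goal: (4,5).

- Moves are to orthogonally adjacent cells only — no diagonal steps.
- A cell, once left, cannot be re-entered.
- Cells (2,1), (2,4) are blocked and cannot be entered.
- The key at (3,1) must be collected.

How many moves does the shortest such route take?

Any route passes through (3,1) somewhere between (5,3) and (4,5). Summing Manhattan distances along the two legs ((5,3) → (3,1) → (4,5)) gives a lower bound of 4 + 5 = 9 moves.
A route of 9 moves achieves this: (5,3) → (4,3) → (4,2) → (4,1) → (3,1) → (3,2) → (3,3) → (3,4) → (4,4) → (4,5).
Since 9 matches the lower bound, it is optimal.

9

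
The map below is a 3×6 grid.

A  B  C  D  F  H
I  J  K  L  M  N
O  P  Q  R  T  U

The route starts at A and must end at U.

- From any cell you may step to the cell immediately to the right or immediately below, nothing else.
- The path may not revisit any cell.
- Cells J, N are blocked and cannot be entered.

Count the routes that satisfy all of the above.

7

A right/down-only route from A to U makes exactly 2 down-moves and 5 right-moves in some order.
With no other constraints that would be C(7,2) = 21 routes.
Subtract routes through each blocked cell (inclusion–exclusion for overlaps): − through J: 10 − through N: 6 + through J&N: 2 → 7.
That gives 7 routes.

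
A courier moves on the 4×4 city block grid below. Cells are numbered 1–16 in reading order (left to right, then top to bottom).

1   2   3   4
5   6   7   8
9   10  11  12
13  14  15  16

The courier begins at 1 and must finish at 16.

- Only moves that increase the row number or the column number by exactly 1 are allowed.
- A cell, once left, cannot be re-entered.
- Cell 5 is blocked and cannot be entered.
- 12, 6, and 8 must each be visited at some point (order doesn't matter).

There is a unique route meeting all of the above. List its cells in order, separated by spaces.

1 2 6 7 8 12 16

Moves only go right or down, so the column and row indices never decrease.
Route from 1: right to 2, down to 6, 2× right (reaching 8), 2× down (reaching 16) — 6 moves in all.
Check: all required cells visited.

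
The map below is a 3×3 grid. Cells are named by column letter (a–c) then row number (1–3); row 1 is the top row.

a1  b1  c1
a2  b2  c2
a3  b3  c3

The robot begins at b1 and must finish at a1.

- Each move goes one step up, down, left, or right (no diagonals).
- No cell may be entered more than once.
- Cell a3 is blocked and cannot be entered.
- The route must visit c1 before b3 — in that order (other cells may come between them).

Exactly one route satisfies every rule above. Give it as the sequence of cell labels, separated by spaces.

b1 c1 c2 c3 b3 b2 a2 a1

The waypoints must appear in the order c1, b3, with no cell reused.
Route from b1: right 1 to c1, down 2 to c3, left 1 to b3, up 1 to b2, left 1 to a2, up 1 to a1 — 7 moves in all.
Check: order respected (c1 at step 1, b3 at step 4).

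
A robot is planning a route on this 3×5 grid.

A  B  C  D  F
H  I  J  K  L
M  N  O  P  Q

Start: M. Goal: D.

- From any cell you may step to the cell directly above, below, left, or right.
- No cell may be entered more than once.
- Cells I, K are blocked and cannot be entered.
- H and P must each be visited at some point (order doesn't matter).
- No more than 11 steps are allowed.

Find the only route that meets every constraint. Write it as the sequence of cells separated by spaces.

The budget equals the shortest possible length, so every move has to be on a shortest route through the required cells.
Route from M: up 2 to A, right 2 to C, down 2 to O, right 2 to Q, up 2 to F, left 1 to D — 11 moves in all.
Check: all required cells visited; 11 ≤ 11 moves.

M H A B C J O P Q L F D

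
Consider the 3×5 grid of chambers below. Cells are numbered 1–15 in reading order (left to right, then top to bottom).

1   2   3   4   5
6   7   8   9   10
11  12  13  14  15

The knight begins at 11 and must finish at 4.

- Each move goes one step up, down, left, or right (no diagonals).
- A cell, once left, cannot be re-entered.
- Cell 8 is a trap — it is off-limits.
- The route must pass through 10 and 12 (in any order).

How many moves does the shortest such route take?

7

Any route passes through 10 and 12 in some order between 11 and 4. Summing Manhattan distances along each leg and taking the cheapest ordering (11 → 12 → 10 → 4) gives a lower bound of 1 + 4 + 2 = 7 moves.
A route of 7 moves achieves this: 11 → 12 → 13 → 14 → 9 → 10 → 5 → 4.
Since 7 matches the lower bound, it is optimal.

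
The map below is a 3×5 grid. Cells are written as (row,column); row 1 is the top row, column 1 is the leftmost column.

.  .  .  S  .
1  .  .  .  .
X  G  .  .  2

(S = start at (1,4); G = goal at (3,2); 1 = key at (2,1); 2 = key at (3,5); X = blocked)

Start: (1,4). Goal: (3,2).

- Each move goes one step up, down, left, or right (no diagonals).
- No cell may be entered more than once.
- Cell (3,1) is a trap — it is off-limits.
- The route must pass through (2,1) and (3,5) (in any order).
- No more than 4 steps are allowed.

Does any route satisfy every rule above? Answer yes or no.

no

Even ignoring the no-revisit rule, getting from (1,4) to (3,2), taking the cheapest ordering (1,4) → (3,5) → (2,1) → (3,2) needs at least 3 + 5 + 2 = 10 moves (Manhattan distance per leg), which exceeds the 4-move limit.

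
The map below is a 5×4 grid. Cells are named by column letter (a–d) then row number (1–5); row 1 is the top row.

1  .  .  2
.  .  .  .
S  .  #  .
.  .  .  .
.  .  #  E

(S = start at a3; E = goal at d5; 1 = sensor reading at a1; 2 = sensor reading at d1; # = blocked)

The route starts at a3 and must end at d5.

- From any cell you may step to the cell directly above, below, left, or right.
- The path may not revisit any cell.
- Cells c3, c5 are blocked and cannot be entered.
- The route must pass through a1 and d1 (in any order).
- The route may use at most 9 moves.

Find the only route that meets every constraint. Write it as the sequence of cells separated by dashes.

a3 - a2 - a1 - b1 - c1 - d1 - d2 - d3 - d4 - d5

The 9-move cap with required stops at a1, d1 leaves no slack for detours.
Route from a3: up 2 to a1, right 3 to d1, down 4 to d5 — 9 moves in all.
Check: all required cells visited; 9 ≤ 9 moves.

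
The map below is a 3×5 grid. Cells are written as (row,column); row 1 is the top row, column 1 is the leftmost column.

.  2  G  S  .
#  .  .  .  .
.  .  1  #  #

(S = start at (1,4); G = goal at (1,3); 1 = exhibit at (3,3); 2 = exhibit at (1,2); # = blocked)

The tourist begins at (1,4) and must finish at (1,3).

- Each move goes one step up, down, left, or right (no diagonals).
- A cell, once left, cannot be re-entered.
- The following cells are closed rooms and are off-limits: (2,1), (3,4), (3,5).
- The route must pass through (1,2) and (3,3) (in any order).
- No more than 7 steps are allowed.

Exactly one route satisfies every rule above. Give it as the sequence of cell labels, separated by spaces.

The 7-move cap with required stops at (1,2), (3,3) leaves no slack for detours.
Route from (1,4): down 1 to (2,4), left 1 to (2,3), down 1 to (3,3), left 1 to (3,2), up 2 to (1,2), right 1 to (1,3) — 7 moves in all.
Check: all required cells visited; 7 ≤ 7 moves.

(1,4) (2,4) (2,3) (3,3) (3,2) (2,2) (1,2) (1,3)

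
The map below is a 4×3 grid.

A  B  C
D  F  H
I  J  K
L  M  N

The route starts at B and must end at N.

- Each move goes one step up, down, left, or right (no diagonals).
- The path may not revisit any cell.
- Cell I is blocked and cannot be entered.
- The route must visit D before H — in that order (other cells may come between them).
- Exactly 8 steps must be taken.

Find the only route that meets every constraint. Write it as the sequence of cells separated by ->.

B -> A -> D -> F -> H -> K -> J -> M -> N

The waypoints must appear in the order D, H, with no cell reused.
Route from B: left 1 to A, down 1 to D, right 2 to H, down 1 to K, left 1 to J, down 1 to M, right 1 to N — 8 moves in all.
Check: order respected (D at step 2, H at step 4); 8 moves as required.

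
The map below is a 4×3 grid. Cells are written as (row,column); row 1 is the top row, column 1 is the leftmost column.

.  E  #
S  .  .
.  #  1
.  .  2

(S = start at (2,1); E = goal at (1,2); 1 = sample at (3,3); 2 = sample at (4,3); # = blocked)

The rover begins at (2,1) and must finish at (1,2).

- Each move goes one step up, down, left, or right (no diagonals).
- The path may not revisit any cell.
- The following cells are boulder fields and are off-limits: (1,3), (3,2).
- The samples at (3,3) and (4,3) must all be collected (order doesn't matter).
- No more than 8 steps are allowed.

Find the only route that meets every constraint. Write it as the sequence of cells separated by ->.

The budget equals the shortest possible length, so every move has to be on a shortest route through the required cells.
Route from (2,1): down 2 to (4,1), right 2 to (4,3), up 2 to (2,3), left 1 to (2,2), up 1 to (1,2) — 8 moves in all.
Check: all required cells visited; 8 ≤ 8 moves.

(2,1) -> (3,1) -> (4,1) -> (4,2) -> (4,3) -> (3,3) -> (2,3) -> (2,2) -> (1,2)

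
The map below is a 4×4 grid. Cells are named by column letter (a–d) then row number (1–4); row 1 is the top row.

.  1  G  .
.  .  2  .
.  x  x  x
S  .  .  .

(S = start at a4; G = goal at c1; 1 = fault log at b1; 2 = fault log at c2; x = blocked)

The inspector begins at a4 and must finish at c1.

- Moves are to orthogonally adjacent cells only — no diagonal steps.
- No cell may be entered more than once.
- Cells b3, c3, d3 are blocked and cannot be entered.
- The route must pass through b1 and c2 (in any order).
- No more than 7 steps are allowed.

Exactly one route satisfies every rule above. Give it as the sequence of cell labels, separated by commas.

a4, a3, a2, a1, b1, b2, c2, c1

Any route must reach b1 and c2 and still end at c1 within 7 moves, so the order of the required stops is forced.
Route from a4: 3× up (reaching a1), right to b1, down to b2, right to c2, up to c1 — 7 moves in all.
Check: all required cells visited; 7 ≤ 7 moves.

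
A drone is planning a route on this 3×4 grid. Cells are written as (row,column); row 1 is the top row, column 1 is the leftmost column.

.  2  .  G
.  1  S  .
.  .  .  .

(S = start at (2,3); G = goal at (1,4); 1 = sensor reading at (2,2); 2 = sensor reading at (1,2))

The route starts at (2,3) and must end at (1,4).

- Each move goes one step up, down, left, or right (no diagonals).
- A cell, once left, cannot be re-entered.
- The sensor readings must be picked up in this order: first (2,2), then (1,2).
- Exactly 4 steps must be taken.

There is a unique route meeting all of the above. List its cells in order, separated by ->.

The waypoints must appear in the order (2,2), (1,2), with no cell reused.
Route from (2,3): left 1 to (2,2), up 1 to (1,2), right 2 to (1,4) — 4 moves in all.
Check: order respected (1 at step 1, 2 at step 2); 4 moves as required.

(2,3) -> (2,2) -> (1,2) -> (1,3) -> (1,4)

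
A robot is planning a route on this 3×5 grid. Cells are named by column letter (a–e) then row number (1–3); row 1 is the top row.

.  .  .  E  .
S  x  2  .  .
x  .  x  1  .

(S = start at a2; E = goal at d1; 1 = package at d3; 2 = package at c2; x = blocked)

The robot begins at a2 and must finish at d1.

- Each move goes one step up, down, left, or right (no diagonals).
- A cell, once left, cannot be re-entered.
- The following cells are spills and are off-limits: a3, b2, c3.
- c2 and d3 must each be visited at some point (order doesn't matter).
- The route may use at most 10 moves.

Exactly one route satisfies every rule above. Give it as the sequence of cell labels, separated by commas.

a2, a1, b1, c1, c2, d2, d3, e3, e2, e1, d1

The budget equals the shortest possible length, so every move has to be on a shortest route through the required cells.
Route from a2: up to a1, 2× right (reaching c1), down to c2, right to d2, down to d3, right to e3, 2× up (reaching e1), left to d1 — 10 moves in all.
Check: all required cells visited; 10 ≤ 10 moves.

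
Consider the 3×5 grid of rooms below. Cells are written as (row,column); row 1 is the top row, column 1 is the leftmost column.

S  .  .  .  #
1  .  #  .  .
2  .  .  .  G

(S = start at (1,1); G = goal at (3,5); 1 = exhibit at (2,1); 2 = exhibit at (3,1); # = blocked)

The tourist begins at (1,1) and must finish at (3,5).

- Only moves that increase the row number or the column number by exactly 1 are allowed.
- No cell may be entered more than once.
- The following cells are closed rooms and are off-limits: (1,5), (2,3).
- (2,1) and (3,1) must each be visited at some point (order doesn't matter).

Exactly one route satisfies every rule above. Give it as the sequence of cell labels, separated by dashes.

(1,1) - (2,1) - (3,1) - (3,2) - (3,3) - (3,4) - (3,5)

Moves only go right or down, so the column and row indices never decrease.
Route from (1,1): down 2 to (3,1), right 4 to (3,5) — 6 moves in all.
Check: all required cells visited.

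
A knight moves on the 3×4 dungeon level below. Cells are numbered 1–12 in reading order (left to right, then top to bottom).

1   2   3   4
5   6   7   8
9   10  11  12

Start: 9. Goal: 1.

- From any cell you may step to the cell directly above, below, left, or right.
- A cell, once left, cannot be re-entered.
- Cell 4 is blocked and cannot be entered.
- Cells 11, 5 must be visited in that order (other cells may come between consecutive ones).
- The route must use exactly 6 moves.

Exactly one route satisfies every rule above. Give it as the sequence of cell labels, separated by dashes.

The waypoints must appear in the order 11, 5, with no cell reused.
Route from 9: 2× right (reaching 11), up to 7, 2× left (reaching 5), up to 1 — 6 moves in all.
Check: order respected (11 at step 2, 5 at step 5); 6 moves as required.

9 - 10 - 11 - 7 - 6 - 5 - 1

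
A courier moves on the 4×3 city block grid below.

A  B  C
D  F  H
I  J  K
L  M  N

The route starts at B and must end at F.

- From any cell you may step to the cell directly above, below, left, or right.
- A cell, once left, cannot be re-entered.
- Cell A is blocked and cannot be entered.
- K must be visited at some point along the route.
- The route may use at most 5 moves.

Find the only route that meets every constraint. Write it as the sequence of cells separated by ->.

The budget equals the shortest possible length, so every move has to be on a shortest route through the required cells.
Route from B: right to C, 2× down (reaching K), left to J, up to F — 5 moves in all.
Check: all required cells visited; 5 ≤ 5 moves.

B -> C -> H -> K -> J -> F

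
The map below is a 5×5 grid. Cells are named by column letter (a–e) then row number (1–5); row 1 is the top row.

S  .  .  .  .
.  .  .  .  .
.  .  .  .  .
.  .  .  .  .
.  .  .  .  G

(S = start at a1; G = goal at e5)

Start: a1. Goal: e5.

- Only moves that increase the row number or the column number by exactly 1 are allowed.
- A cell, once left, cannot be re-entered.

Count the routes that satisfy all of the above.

70

A right/down-only route from a1 to e5 makes exactly 4 down-moves and 4 right-moves in some order.
With no other constraints that would be C(8,4) = 70 routes.
That gives 70 routes.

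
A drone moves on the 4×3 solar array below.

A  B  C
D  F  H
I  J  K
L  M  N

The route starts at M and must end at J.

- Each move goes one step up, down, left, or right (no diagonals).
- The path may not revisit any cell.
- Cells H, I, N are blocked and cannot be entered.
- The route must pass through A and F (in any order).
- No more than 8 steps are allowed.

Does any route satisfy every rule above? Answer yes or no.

Every way from M to F runs through J — but J is where the route must end, so it would be entered once on the way to F and again at the finish.

no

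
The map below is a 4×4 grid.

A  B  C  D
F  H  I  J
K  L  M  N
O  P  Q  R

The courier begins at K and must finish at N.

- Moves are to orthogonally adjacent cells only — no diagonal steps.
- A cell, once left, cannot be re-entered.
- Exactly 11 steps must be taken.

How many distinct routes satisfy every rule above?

27

Need simple routes of exactly 11 moves from K to N (Manhattan distance 3, so 4 moves are spent on a detour and 4 undoing it).
Branch systematically from the start, pruning whenever the remaining move budget drops below the Manhattan distance to N or differs from it in parity. Grouping the completions by first move — via F: 12; via O: 10; via L: 5 — and summing: 12 + 10 + 5 = 27.
That gives 27 routes.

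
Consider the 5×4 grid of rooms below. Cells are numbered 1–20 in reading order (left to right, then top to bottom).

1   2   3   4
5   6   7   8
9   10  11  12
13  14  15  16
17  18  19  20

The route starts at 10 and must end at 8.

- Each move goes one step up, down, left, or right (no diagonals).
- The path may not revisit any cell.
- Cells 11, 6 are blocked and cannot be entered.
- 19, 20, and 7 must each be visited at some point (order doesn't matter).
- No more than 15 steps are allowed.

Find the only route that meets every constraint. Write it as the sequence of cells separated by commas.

10, 14, 15, 16, 20, 19, 18, 17, 13, 9, 5, 1, 2, 3, 7, 8

The 15-move cap with required stops at 19, 20, 7 leaves no slack for detours.
Route from 10: down 1 to 14, right 2 to 16, down 1 to 20, left 3 to 17, up 4 to 1, right 2 to 3, down 1 to 7, right 1 to 8 — 15 moves in all.
Check: all required cells visited; 15 ≤ 15 moves.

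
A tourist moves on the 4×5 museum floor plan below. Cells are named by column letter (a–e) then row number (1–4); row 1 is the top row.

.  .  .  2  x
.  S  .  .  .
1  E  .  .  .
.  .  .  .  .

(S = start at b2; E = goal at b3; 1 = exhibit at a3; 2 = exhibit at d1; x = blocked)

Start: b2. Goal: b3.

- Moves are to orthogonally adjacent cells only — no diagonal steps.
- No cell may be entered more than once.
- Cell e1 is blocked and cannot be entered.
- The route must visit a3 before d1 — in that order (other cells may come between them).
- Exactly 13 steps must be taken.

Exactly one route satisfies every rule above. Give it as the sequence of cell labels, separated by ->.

The waypoints must appear in the order a3, d1, with no cell reused.
Route from b2: left 1 to a2, down 2 to a4, right 3 to d4, up 3 to d1, left 1 to c1, down 2 to c3, left 1 to b3 — 13 moves in all.
Check: order respected (1 at step 2, 2 at step 9); 13 moves as required.

b2 -> a2 -> a3 -> a4 -> b4 -> c4 -> d4 -> d3 -> d2 -> d1 -> c1 -> c2 -> c3 -> b3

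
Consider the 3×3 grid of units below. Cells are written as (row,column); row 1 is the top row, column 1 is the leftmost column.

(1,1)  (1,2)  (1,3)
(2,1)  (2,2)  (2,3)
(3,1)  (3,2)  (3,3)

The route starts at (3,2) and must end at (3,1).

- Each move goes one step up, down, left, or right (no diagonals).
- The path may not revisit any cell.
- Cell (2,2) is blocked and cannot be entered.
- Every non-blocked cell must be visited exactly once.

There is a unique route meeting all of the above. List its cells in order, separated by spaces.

Need to visit all 8 open cells exactly once, starting at (3,2) and ending at (3,1).
Route from (3,2): right to (3,3), 2× up (reaching (1,3)), 2× left (reaching (1,1)), 2× down (reaching (3,1)) — 7 moves in all.
Check: all 8 open cells covered.

(3,2) (3,3) (2,3) (1,3) (1,2) (1,1) (2,1) (3,1)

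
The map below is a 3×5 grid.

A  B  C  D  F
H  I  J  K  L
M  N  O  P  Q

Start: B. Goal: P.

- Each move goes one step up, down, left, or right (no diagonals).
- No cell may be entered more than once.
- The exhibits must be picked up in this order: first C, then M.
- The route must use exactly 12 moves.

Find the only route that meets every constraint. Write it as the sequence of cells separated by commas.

B, C, D, F, L, K, J, I, H, M, N, O, P

The waypoints must appear in the order C, M, with no cell reused.
Route from B: right 3 to F, down 1 to L, left 4 to H, down 1 to M, right 3 to P — 12 moves in all.
Check: order respected (C at step 1, M at step 9); 12 moves as required.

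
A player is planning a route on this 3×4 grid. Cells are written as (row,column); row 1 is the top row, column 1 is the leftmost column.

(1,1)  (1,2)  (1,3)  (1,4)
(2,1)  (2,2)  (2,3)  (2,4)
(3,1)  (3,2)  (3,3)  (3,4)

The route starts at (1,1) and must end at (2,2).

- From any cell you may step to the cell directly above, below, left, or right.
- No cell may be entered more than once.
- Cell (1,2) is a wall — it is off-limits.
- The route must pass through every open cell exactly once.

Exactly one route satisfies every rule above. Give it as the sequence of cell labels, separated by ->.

(1,1) -> (2,1) -> (3,1) -> (3,2) -> (3,3) -> (3,4) -> (2,4) -> (1,4) -> (1,3) -> (2,3) -> (2,2)

Need to visit all 11 open cells exactly once, starting at (1,1) and ending at (2,2).
Cell (3,4) has only two open neighbours ((2,4) and (3,3)), so the path must pass straight through it: one of those is the cell it's entered from and the other is where it exits.
Route from (1,1): down 2 to (3,1), right 3 to (3,4), up 2 to (1,4), left 1 to (1,3), down 1 to (2,3), left 1 to (2,2) — 10 moves in all.
Check: all 11 open cells covered.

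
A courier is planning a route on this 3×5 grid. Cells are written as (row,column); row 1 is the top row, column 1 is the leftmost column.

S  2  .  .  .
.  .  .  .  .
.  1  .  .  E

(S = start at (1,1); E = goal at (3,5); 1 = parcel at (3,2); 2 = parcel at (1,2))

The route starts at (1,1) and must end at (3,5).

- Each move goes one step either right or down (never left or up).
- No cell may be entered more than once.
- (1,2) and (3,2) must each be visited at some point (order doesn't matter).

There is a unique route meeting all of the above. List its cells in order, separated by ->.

(1,1) -> (1,2) -> (2,2) -> (3,2) -> (3,3) -> (3,4) -> (3,5)

Moves only go right or down, so the column and row indices never decrease.
Route from (1,1): right to (1,2), 2× down (reaching (3,2)), 3× right (reaching (3,5)) — 6 moves in all.
Check: all required cells visited.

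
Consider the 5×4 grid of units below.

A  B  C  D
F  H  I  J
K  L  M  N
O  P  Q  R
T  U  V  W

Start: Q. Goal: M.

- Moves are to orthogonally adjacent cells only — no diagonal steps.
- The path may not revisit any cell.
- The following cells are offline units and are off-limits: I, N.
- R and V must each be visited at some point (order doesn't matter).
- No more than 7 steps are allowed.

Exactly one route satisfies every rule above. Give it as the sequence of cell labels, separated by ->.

Q -> R -> W -> V -> U -> P -> L -> M

Any route must reach R and V and still end at M within 7 moves, so the order of the required stops is forced.
Route from Q: right to R, down to W, 2× left (reaching U), 2× up (reaching L), right to M — 7 moves in all.
Check: all required cells visited; 7 ≤ 7 moves.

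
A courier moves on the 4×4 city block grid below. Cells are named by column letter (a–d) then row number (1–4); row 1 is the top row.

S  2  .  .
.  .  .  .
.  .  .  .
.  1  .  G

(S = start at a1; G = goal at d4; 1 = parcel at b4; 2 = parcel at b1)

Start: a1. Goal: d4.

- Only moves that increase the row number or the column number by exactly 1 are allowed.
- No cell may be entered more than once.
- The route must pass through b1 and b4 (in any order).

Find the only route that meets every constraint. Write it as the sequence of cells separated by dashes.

a1 - b1 - b2 - b3 - b4 - c4 - d4

Moves only go right or down, so the column and row indices never decrease.
Route from a1: right 1 to b1, down 3 to b4, right 2 to d4 — 6 moves in all.
Check: all required cells visited.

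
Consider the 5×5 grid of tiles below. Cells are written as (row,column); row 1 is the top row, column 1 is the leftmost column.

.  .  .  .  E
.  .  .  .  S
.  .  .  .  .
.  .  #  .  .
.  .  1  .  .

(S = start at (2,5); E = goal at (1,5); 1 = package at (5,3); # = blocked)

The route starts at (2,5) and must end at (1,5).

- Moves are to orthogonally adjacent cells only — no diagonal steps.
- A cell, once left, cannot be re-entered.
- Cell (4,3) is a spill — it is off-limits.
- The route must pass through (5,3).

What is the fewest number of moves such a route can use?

Any route passes through (5,3) somewhere between (2,5) and (1,5). Summing Manhattan distances along the two legs ((2,5) → (5,3) → (1,5)) gives a lower bound of 5 + 6 = 11 moves.
The shortest route satisfying every rule uses 13 moves: (2,5) → (3,5) → (4,5) → (5,5) → (5,4) → (5,3) → (5,2) → (4,2) → (3,2) → (2,2) → (1,2) → (1,3) → (1,4) → (1,5).
The bound of 11 isn't tight here; checking systematically, no route of length 11 through 12 satisfies every constraint, so 13 is the minimum.

13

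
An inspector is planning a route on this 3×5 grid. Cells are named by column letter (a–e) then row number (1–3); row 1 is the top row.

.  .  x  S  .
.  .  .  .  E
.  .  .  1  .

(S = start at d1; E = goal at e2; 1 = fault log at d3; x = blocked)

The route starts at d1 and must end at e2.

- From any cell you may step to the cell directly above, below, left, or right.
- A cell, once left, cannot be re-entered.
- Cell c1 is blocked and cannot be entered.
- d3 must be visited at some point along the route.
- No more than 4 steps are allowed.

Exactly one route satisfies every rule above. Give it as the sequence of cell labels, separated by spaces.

d1 d2 d3 e3 e2

Any route must reach d3 and still end at e2 within 4 moves, so the order of the required stops is forced.
Route from d1: down 2 to d3, right 1 to e3, up 1 to e2 — 4 moves in all.
Check: all required cells visited; 4 ≤ 4 moves.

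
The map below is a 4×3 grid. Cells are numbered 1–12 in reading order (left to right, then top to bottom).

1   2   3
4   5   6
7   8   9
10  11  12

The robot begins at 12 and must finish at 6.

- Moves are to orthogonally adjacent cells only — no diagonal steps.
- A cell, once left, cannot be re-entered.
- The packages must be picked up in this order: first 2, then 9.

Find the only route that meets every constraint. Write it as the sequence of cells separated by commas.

12, 11, 10, 7, 4, 1, 2, 5, 8, 9, 6

The waypoints must appear in the order 2, 9, with no cell reused.
Route from 12: 2× left (reaching 10), 3× up (reaching 1), right to 2, 2× down (reaching 8), right to 9, up to 6 — 10 moves in all.
Check: order respected (2 at step 6, 9 at step 9).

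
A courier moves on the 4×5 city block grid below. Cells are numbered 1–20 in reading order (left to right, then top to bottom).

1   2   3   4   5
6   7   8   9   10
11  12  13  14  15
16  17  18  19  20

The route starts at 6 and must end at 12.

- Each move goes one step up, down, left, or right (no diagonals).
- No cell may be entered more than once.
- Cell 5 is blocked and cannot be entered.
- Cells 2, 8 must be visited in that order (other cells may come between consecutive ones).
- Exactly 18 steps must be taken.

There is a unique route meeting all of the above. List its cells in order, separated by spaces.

The waypoints must appear in the order 2, 8, with no cell reused.
Route from 6: up to 1, right to 2, down to 7, right to 8, up to 3, right to 4, down to 9, right to 10, 2× down (reaching 20), left to 19, up to 14, left to 13, down to 18, 2× left (reaching 16), up to 11, right to 12 — 18 moves in all.
Check: order respected (2 at step 2, 8 at step 4); 18 moves as required.

6 1 2 7 8 3 4 9 10 15 20 19 14 13 18 17 16 11 12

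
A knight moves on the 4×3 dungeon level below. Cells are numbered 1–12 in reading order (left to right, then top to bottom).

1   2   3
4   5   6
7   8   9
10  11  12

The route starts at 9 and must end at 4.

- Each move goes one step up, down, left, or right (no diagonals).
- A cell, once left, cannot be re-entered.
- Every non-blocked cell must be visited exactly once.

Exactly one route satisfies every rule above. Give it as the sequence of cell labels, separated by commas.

9, 12, 11, 10, 7, 8, 5, 6, 3, 2, 1, 4

Need to visit all 12 open cells exactly once, starting at 9 and ending at 4.
Cell 12 has only two open neighbours (9 and 11), so the path must pass straight through it: one of those is the cell it's entered from and the other is where it exits.
Route from 9: down 1 to 12, left 2 to 10, up 1 to 7, right 1 to 8, up 1 to 5, right 1 to 6, up 1 to 3, left 2 to 1, down 1 to 4 — 11 moves in all.
Check: all 12 open cells covered.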